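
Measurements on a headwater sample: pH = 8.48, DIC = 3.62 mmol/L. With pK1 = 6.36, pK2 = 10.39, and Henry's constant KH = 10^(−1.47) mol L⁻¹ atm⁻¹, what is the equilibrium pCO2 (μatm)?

α₀ = 1 / (1 + K1/[H⁺] + K1K2/[H⁺]²) = 1 / (1 + 10^+2.12 + 10^+0.21)
   = 1 / (1 + 131.83 + 1.6218) = 1/134.45 = 0.007438
[CO2*] = α₀ × DIC = 0.007438 × 3.62 = 0.02693 mmol/L
pCO2 = [CO2*]/KH = 2.693×10^-5 / 3.388×10^-2 = 795 μatm

pCO2 = 795 μatm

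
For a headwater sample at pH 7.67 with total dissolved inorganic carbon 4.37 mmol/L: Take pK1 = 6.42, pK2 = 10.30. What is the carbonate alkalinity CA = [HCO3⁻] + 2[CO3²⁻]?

CA = [HCO3⁻] + 2[CO3²⁻] = (α₁ + 2α₂)·DIC
At pH 7.67: [H⁺]/K1 = 10^-1.25 = 0.056234, K2/[H⁺] = 10^-2.63 = 0.0023442
α₁ = 1/(1 + 0.056234 + 0.0023442) = 1/1.0586 = 0.9447; α₂ = α₁·K2/[H⁺] = 0.002215
α₁ + 2α₂ = 0.9491
CA = 0.9491 × 4.37 = 4.15 mmol/L

CA = 4.15 mmol/L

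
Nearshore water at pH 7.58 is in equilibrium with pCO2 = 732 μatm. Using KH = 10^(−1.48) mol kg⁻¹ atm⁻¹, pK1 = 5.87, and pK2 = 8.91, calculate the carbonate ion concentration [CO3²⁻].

[CO2*] = KH · pCO2 = 10^(−1.48) × 732×10^-6 = 2.424×10^-5 mol/kg
α₀ = 1/(1 + K1/[H⁺] + K1K2/[H⁺]²) = 1/(1 + 10^+1.71 + 10^+0.38) = 0.01829
DIC = [CO2*]/α₀ = 2.424×10^-5 / 0.01829 = 1.325 mmol/kg
[CO3²⁻] = α₂·DIC; α₂ = 0.04387, so [CO3²⁻] = 0.04387 × 1.325 = 0.0581 mmol/kg

[CO3²⁻] = 0.0581 mmol/kg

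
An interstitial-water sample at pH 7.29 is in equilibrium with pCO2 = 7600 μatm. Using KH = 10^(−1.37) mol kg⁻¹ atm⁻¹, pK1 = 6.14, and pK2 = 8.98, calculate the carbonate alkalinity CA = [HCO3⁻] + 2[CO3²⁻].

CA = 4.77 mmol/kg

[CO2*] = KH · pCO2 = 10^(−1.37) × 7600×10^-6 = 3.242×10^-4 mol/kg
α₀ = 1/(1 + K1/[H⁺] + K1K2/[H⁺]²) = 1/(1 + 10^+1.15 + 10^-0.54) = 0.06488
DIC = [CO2*]/α₀ = 3.242×10^-4 / 0.06488 = 4.997 mmol/kg
CA = (α₁ + 2α₂)·DIC = (0.9164 + 2×0.01871) × 4.997 = 4.77 mmol/kg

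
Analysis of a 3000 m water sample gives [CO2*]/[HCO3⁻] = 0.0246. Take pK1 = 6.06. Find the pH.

From K1 = [H⁺][HCO3⁻]/[CO2*]:  pH = pK1 − log₁₀([CO2*]/[HCO3⁻])
log₁₀(0.0246) = -1.609
pH = 6.06 − (-1.609) = 7.67

pH = 7.67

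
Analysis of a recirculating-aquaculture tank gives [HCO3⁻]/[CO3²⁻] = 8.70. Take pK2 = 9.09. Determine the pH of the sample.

pH = 8.15

From K2 = [H⁺][CO3²⁻]/[HCO3⁻]:  pH = pK2 − log₁₀([HCO3⁻]/[CO3²⁻])
log₁₀(8.70) = +0.940
pH = 9.09 − (+0.940) = 8.15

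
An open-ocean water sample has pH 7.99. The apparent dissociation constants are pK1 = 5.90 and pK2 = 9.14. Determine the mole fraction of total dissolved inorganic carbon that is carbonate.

α₂ = 0.0656

α₂ = 1 / (1 + [H⁺]/K2 + [H⁺]²/(K1K2)) = 1 / (1 + 10^+1.15 + 10^-0.94)
   = 1 / (1 + 14.125 + 0.11482) = 1/15.240 = 0.06562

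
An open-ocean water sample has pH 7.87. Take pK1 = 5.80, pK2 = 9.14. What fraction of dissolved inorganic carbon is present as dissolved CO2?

α₀ = 0.00801

α₀ = 1 / (1 + K1/[H⁺] + K1K2/[H⁺]²) = 1 / (1 + 10^+2.07 + 10^+0.80)
   = 1 / (1 + 117.49 + 6.3096) = 1/124.80 = 0.008013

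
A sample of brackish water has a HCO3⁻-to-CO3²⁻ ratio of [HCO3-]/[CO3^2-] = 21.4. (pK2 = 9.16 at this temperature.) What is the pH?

pH = 7.83

From K2 = [H⁺][CO3^2-]/[HCO3-]:  pH = pK2 − log₁₀([HCO3-]/[CO3^2-])
log₁₀(21.4) = +1.330
pH = 9.16 − (+1.330) = 7.83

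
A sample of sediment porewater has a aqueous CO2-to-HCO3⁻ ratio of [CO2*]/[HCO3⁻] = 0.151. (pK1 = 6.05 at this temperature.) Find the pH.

pH = 6.87

From K1 = [H⁺][HCO3⁻]/[CO2*]:  pH = pK1 − log₁₀([CO2*]/[HCO3⁻])
log₁₀(0.151) = -0.821
pH = 6.05 − (-0.821) = 6.87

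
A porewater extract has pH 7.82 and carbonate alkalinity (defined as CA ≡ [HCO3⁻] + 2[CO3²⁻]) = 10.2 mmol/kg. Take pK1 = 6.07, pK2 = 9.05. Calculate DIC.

DIC = 9.82 mmol/kg

CA = [HCO3⁻] + 2[CO3²⁻] = (α₁ + 2α₂)·DIC
At pH 7.82: [H⁺]/K1 = 10^-1.75 = 0.017783, K2/[H⁺] = 10^-1.23 = 0.058884
α₁ = 1/(1 + 0.017783 + 0.058884) = 1/1.0767 = 0.9288; α₂ = α₁·K2/[H⁺] = 0.05469
α₁ + 2α₂ = 1.0382
DIC = CA / (α₁ + 2α₂) = 10.2 / 1.0382 = 9.82 mmol/kg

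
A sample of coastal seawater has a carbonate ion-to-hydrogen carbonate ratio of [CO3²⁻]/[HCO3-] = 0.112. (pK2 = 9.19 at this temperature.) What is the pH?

pH = 8.24

From K2 = [H⁺][CO3²⁻]/[HCO3-]:  pH = pK2 + log₁₀([CO3²⁻]/[HCO3-])
log₁₀(0.112) = -0.951
pH = 9.19 + (-0.951) = 8.24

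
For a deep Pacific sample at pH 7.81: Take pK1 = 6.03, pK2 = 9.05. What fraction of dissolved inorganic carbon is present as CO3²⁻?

α₂ = 1 / (1 + [H⁺]/K2 + [H⁺]²/(K1K2)) = 1 / (1 + 10^+1.24 + 10^-0.54)
   = 1 / (1 + 17.378 + 0.28840) = 1/18.666 = 0.05357

α₂ = 0.0536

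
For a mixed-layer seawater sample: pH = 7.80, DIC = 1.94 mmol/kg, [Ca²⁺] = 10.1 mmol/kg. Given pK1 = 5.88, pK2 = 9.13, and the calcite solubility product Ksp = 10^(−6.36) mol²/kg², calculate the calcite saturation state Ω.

α₂ = 1 / (1 + [H⁺]/K2 + [H⁺]²/(K1K2)) = 1 / (1 + 10^+1.33 + 10^-0.59)
   = 1 / (1 + 21.380 + 0.25704) = 1/22.637 = 0.04418
[CO3²⁻] = α₂ × DIC = 0.04418 × 1.94 = 0.08570 mmol/kg
Ksp = 10^(−6.36) = 4.365×10^-7
Ω = [Ca²⁺][CO3²⁻]/Ksp = (10.1×10^-3)(8.570×10^-5) / 4.365×10^-7 = 1.98

Ω = 1.98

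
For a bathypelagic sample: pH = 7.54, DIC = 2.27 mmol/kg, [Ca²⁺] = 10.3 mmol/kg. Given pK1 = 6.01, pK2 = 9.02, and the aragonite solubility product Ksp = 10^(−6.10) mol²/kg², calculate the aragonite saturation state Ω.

α₂ = 1 / (1 + [H⁺]/K2 + [H⁺]²/(K1K2)) = 1 / (1 + 10^+1.48 + 10^-0.05)
   = 1 / (1 + 30.200 + 0.89125) = 1/32.091 = 0.03116
[CO3²⁻] = α₂ × DIC = 0.03116 × 2.27 = 0.07074 mmol/kg
Ksp = 10^(−6.10) = 7.943×10^-7
Ω = [Ca²⁺][CO3²⁻]/Ksp = (10.3×10^-3)(7.074×10^-5) / 7.943×10^-7 = 0.917

Ω = 0.917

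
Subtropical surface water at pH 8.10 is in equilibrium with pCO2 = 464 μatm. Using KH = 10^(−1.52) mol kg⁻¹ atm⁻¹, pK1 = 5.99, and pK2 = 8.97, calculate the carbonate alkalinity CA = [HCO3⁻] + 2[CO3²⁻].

CA = 2.29 mmol/kg

[CO2*] = KH · pCO2 = 10^(−1.52) × 464×10^-6 = 1.401×10^-5 mol/kg
α₀ = 1/(1 + K1/[H⁺] + K1K2/[H⁺]²) = 1/(1 + 10^+2.11 + 10^+1.24) = 0.006793
DIC = [CO2*]/α₀ = 1.401×10^-5 / 0.006793 = 2.063 mmol/kg
CA = (α₁ + 2α₂)·DIC = (0.8752 + 2×0.1181) × 2.063 = 2.29 mmol/kg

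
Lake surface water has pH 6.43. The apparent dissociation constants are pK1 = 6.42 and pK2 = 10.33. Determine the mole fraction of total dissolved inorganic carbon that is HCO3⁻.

α₁ = 1 / (1 + [H⁺]/K1 + K2/[H⁺]) = 1 / (1 + 10^-0.01 + 10^-3.90)
   = 1 / (1 + 0.97724 + 0.00012589) = 1/1.9774 = 0.5057

α₁ = 0.506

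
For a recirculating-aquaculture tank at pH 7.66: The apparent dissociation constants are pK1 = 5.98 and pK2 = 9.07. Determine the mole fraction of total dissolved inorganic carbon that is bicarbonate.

α₁ = 1 / (1 + [H⁺]/K1 + K2/[H⁺]) = 1 / (1 + 10^-1.68 + 10^-1.41)
   = 1 / (1 + 0.020893 + 0.038905) = 1/1.0598 = 0.9436

α₁ = 0.944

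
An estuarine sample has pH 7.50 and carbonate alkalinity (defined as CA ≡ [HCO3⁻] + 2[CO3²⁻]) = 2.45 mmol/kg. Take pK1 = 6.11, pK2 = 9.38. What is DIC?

CA = [HCO3⁻] + 2[CO3²⁻] = (α₁ + 2α₂)·DIC
At pH 7.50: [H⁺]/K1 = 10^-1.39 = 0.040738, K2/[H⁺] = 10^-1.88 = 0.013183
α₁ = 1/(1 + 0.040738 + 0.013183) = 1/1.0539 = 0.9488; α₂ = α₁·K2/[H⁺] = 0.01251
α₁ + 2α₂ = 0.9739
DIC = CA / (α₁ + 2α₂) = 2.45 / 0.9739 = 2.52 mmol/kg

DIC = 2.52 mmol/kg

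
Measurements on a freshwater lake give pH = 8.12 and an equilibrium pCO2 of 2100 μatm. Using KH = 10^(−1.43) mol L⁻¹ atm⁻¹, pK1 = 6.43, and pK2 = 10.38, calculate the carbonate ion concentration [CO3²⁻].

[CO3²⁻] = 0.0210 mmol/L

[CO2*] = KH · pCO2 = 10^(−1.43) × 2100×10^-6 = 7.802×10^-5 mol/L
α₀ = 1/(1 + K1/[H⁺] + K1K2/[H⁺]²) = 1/(1 + 10^+1.69 + 10^-0.57) = 0.01990
DIC = [CO2*]/α₀ = 7.802×10^-5 / 0.01990 = 3.920 mmol/L
[CO3²⁻] = α₂·DIC; α₂ = 0.005357, so [CO3²⁻] = 0.005357 × 3.920 = 0.0210 mmol/L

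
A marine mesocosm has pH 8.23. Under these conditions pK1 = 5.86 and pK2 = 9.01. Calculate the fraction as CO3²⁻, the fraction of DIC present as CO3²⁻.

α₂ = 1 / (1 + [H⁺]/K2 + [H⁺]²/(K1K2)) = 1 / (1 + 10^+0.78 + 10^-1.59)
   = 1 / (1 + 6.0256 + 0.025704) = 1/7.0513 = 0.1418

α₂ = 0.142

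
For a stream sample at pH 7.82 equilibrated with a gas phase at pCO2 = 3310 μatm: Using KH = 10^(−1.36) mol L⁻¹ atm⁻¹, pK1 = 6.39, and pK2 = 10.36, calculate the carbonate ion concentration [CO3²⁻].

[CO3²⁻] = 11.2 μmol/L

[CO2*] = KH · pCO2 = 10^(−1.36) × 3310×10^-6 = 1.445×10^-4 mol/L
α₀ = 1/(1 + K1/[H⁺] + K1K2/[H⁺]²) = 1/(1 + 10^+1.43 + 10^-1.11) = 0.03572
DIC = [CO2*]/α₀ = 1.445×10^-4 / 0.03572 = 4.045 mmol/L
[CO3²⁻] = α₂·DIC; α₂ = 0.002773, so [CO3²⁻] = 0.002773 × 4.045 = 0.0112 mmol/L = 11.2 μmol/L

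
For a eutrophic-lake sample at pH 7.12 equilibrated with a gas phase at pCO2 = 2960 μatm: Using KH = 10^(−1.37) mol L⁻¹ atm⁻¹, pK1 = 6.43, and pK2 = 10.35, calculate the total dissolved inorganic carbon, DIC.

DIC = 0.745 mmol/L

[CO2*] = KH · pCO2 = 10^(−1.37) × 2960×10^-6 = 1.263×10^-4 mol/L
α₀ = 1/(1 + K1/[H⁺] + K1K2/[H⁺]²) = 1/(1 + 10^+0.69 + 10^-2.54) = 0.1695
DIC = [CO2*]/α₀ = 1.263×10^-4 / 0.1695 = 0.745 mmol/L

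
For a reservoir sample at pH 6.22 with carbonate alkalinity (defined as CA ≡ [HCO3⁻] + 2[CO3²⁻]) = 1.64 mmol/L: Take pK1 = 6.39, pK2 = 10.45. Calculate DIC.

DIC = 4.07 mmol/L

CA = [HCO3⁻] + 2[CO3²⁻] = (α₁ + 2α₂)·DIC
At pH 6.22: [H⁺]/K1 = 10^0.17 = 1.4791, K2/[H⁺] = 10^-4.23 = 5.8884×10^-5
α₁ = 1/(1 + 1.4791 + 5.8884×10^-5) = 1/2.4792 = 0.4034; α₂ = α₁·K2/[H⁺] = 2.375×10^-5
α₁ + 2α₂ = 0.4034
DIC = CA / (α₁ + 2α₂) = 1.64 / 0.4034 = 4.07 mmol/L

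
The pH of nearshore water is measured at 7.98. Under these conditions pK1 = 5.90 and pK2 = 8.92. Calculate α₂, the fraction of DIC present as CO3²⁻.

α₂ = 0.102

α₂ = 1 / (1 + [H⁺]/K2 + [H⁺]²/(K1K2)) = 1 / (1 + 10^+0.94 + 10^-1.14)
   = 1 / (1 + 8.7096 + 0.072444) = 1/9.7821 = 0.1022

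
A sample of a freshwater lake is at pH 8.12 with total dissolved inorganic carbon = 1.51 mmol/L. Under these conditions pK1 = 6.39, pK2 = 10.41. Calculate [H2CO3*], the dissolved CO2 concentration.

[CO2*] = 0.0275 mmol/L

α₀ = 1 / (1 + K1/[H⁺] + K1K2/[H⁺]²) = 1 / (1 + 10^+1.73 + 10^-0.56)
   = 1 / (1 + 53.703 + 0.27542) = 1/54.979 = 0.01819
[CO2*] = α₀ × DIC = 0.01819 × 1.51 = 0.0275 mmol/L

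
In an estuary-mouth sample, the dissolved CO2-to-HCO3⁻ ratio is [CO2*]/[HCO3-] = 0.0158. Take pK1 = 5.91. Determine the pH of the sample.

pH = 7.71

From K1 = [H⁺][HCO3-]/[CO2*]:  pH = pK1 − log₁₀([CO2*]/[HCO3-])
log₁₀(0.0158) = -1.801
pH = 5.91 − (-1.801) = 7.71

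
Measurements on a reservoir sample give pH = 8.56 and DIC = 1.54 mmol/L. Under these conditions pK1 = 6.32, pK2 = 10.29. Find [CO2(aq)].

α₀ = 1 / (1 + K1/[H⁺] + K1K2/[H⁺]²) = 1 / (1 + 10^+2.24 + 10^+0.51)
   = 1 / (1 + 173.78 + 3.2359) = 1/178.02 = 0.005617
[CO2*] = α₀ × DIC = 0.005617 × 1.54 = 0.00865 mmol/L = 8.65 μmol/L

[CO2*] = 8.65 μmol/L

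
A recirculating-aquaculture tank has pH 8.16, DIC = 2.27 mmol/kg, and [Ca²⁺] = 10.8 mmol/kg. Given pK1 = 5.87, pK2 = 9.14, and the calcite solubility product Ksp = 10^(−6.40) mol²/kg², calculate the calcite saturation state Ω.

α₂ = 1 / (1 + [H⁺]/K2 + [H⁺]²/(K1K2)) = 1 / (1 + 10^+0.98 + 10^-1.31)
   = 1 / (1 + 9.5499 + 0.048978) = 1/10.599 = 0.09435
[CO3²⁻] = α₂ × DIC = 0.09435 × 2.27 = 0.2142 mmol/kg
Ksp = 10^(−6.40) = 3.981×10^-7
Ω = [Ca²⁺][CO3²⁻]/Ksp = (10.8×10^-3)(2.142×10^-4) / 3.981×10^-7 = 5.81

Ω = 5.81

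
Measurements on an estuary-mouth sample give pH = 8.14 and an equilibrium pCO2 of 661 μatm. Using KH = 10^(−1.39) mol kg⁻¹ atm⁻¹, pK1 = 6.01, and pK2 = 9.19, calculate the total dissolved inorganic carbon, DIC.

[CO2*] = KH · pCO2 = 10^(−1.39) × 661×10^-6 = 2.693×10^-5 mol/kg
α₀ = 1/(1 + K1/[H⁺] + K1K2/[H⁺]²) = 1/(1 + 10^+2.13 + 10^+1.08) = 0.006760
DIC = [CO2*]/α₀ = 2.693×10^-5 / 0.006760 = 3.98 mmol/kg

DIC = 3.98 mmol/kg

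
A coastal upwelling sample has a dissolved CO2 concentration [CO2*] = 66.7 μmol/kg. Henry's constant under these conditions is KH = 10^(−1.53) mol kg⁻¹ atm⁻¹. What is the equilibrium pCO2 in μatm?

KH = 10^(−1.53) = 2.951×10^-2 mol kg⁻¹ atm⁻¹
pCO2 = [CO2*]/KH = 66.7×10^-6 / 2.951×10^-2 = 2.26×10^-3 atm = 2260 μatm

pCO2 = 2260 μatm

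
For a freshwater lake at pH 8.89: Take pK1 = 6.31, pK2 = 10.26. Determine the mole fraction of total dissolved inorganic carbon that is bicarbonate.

α₁ = 0.957

α₁ = 1 / (1 + [H⁺]/K1 + K2/[H⁺]) = 1 / (1 + 10^-2.58 + 10^-1.37)
   = 1 / (1 + 0.0026303 + 0.042658) = 1/1.0453 = 0.9567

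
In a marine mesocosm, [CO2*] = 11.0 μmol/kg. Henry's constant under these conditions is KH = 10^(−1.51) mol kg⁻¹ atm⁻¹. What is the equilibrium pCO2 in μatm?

pCO2 = 356 μatm

KH = 10^(−1.51) = 3.090×10^-2 mol kg⁻¹ atm⁻¹
pCO2 = [CO2*]/KH = 11.0×10^-6 / 3.090×10^-2 = 3.56×10^-4 atm = 356 μatm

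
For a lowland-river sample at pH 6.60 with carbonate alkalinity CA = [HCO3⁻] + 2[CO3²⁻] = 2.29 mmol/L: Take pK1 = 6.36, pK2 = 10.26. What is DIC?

DIC = 3.61 mmol/L

CA = [HCO3⁻] + 2[CO3²⁻] = (α₁ + 2α₂)·DIC
At pH 6.60: [H⁺]/K1 = 10^-0.24 = 0.57544, K2/[H⁺] = 10^-3.66 = 0.00021878
α₁ = 1/(1 + 0.57544 + 0.00021878) = 1/1.5757 = 0.6347; α₂ = α₁·K2/[H⁺] = 0.0001388
α₁ + 2α₂ = 0.6349
DIC = CA / (α₁ + 2α₂) = 2.29 / 0.6349 = 3.61 mmol/L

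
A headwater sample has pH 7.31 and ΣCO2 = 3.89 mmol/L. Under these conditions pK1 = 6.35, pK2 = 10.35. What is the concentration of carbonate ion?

[CO3²⁻] = 3.19 μmol/L

α₂ = 1 / (1 + [H⁺]/K2 + [H⁺]²/(K1K2)) = 1 / (1 + 10^+3.04 + 10^+2.08)
   = 1 / (1 + 1096.5 + 120.23) = 1/1217.7 = 0.0008212
[CO3²⁻] = α₂ × DIC = 0.0008212 × 3.89 = 0.00319 mmol/L = 3.19 μmol/L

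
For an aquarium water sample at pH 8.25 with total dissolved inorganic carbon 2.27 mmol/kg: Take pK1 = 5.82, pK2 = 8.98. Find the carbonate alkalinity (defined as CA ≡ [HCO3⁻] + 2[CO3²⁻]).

CA = 2.62 mmol/kg

CA = [HCO3⁻] + 2[CO3²⁻] = (α₁ + 2α₂)·DIC
At pH 8.25: [H⁺]/K1 = 10^-2.43 = 0.0037154, K2/[H⁺] = 10^-0.73 = 0.18621
α₁ = 1/(1 + 0.0037154 + 0.18621) = 1/1.1899 = 0.8404; α₂ = α₁·K2/[H⁺] = 0.1565
α₁ + 2α₂ = 1.1534
CA = 1.1534 × 2.27 = 2.62 mmol/kg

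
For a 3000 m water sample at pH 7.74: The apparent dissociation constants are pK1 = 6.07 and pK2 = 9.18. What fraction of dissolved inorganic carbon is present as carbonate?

α₂ = 1 / (1 + [H⁺]/K2 + [H⁺]²/(K1K2)) = 1 / (1 + 10^+1.44 + 10^-0.23)
   = 1 / (1 + 27.542 + 0.58884) = 1/29.131 = 0.03433

α₂ = 0.0343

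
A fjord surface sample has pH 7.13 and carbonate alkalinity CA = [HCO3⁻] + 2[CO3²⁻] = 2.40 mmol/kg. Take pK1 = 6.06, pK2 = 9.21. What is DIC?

CA = [HCO3⁻] + 2[CO3²⁻] = (α₁ + 2α₂)·DIC
At pH 7.13: [H⁺]/K1 = 10^-1.07 = 0.085114, K2/[H⁺] = 10^-2.08 = 0.0083176
α₁ = 1/(1 + 0.085114 + 0.0083176) = 1/1.0934 = 0.9146; α₂ = α₁·K2/[H⁺] = 0.007607
α₁ + 2α₂ = 0.9298
DIC = CA / (α₁ + 2α₂) = 2.40 / 0.9298 = 2.58 mmol/kg

DIC = 2.58 mmol/kg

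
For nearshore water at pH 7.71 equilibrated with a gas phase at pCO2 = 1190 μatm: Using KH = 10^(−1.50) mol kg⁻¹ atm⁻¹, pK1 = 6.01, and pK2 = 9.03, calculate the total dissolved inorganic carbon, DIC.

DIC = 2.01 mmol/kg

[CO2*] = KH · pCO2 = 10^(−1.50) × 1190×10^-6 = 3.763×10^-5 mol/kg
α₀ = 1/(1 + K1/[H⁺] + K1K2/[H⁺]²) = 1/(1 + 10^+1.70 + 10^+0.38) = 0.01869
DIC = [CO2*]/α₀ = 3.763×10^-5 / 0.01869 = 2.01 mmol/kg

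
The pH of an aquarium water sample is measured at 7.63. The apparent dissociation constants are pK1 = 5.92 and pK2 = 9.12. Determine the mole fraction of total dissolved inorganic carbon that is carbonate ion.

α₂ = 1 / (1 + [H⁺]/K2 + [H⁺]²/(K1K2)) = 1 / (1 + 10^+1.49 + 10^-0.22)
   = 1 / (1 + 30.903 + 0.60256) = 1/32.506 = 0.03076

α₂ = 0.0308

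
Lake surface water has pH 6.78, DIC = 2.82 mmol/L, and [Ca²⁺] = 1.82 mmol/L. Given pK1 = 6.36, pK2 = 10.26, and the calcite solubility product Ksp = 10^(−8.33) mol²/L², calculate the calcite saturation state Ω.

Ω = 0.263

α₂ = 1 / (1 + [H⁺]/K2 + [H⁺]²/(K1K2)) = 1 / (1 + 10^+3.48 + 10^+3.06)
   = 1 / (1 + 3020.0 + 1148.2) = 1/4169.1 = 0.0002399
[CO3²⁻] = α₂ × DIC = 0.0002399 × 2.82 = 0.0006764 mmol/L = 0.6764 μmol/L
Ksp = 10^(−8.33) = 4.677×10^-9
Ω = [Ca²⁺][CO3²⁻]/Ksp = (1.82×10^-3)(6.764×10^-7) / 4.677×10^-9 = 0.263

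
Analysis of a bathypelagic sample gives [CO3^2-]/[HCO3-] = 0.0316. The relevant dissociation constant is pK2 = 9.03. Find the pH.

From K2 = [H⁺][CO3^2-]/[HCO3-]:  pH = pK2 + log₁₀([CO3^2-]/[HCO3-])
log₁₀(0.0316) = -1.500
pH = 9.03 + (-1.500) = 7.53

pH = 7.53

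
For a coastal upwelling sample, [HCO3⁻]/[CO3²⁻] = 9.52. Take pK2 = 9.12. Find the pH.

From K2 = [H⁺][CO3²⁻]/[HCO3⁻]:  pH = pK2 − log₁₀([HCO3⁻]/[CO3²⁻])
log₁₀(9.52) = +0.979
pH = 9.12 − (+0.979) = 8.14

pH = 8.14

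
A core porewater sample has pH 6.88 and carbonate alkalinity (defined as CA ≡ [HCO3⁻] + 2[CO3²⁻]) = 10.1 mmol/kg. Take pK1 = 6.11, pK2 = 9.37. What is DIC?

DIC = 11.8 mmol/kg

CA = [HCO3⁻] + 2[CO3²⁻] = (α₁ + 2α₂)·DIC
At pH 6.88: [H⁺]/K1 = 10^-0.77 = 0.16982, K2/[H⁺] = 10^-2.49 = 0.0032359
α₁ = 1/(1 + 0.16982 + 0.0032359) = 1/1.1731 = 0.8525; α₂ = α₁·K2/[H⁺] = 0.002759
α₁ + 2α₂ = 0.8580
DIC = CA / (α₁ + 2α₂) = 10.1 / 0.8580 = 11.8 mmol/kg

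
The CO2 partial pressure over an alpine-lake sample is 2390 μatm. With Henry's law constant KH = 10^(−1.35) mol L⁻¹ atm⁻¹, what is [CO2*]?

KH = 10^(−1.35) = 4.467×10^-2 mol L⁻¹ atm⁻¹
[CO2*] = KH · pCO2 = 4.467×10^-2 × 2390×10^-6 atm = 1.07×10^-4 mol/L

[CO2*] = 107 μmol/L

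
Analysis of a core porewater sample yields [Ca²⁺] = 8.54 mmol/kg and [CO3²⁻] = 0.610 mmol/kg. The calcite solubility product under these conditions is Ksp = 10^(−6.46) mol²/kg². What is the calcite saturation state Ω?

Ksp = 10^(−6.46) = 3.467×10^-7
Ω = [Ca²⁺][CO3²⁻]/Ksp = (8.54×10^-3)(0.610×10^-3) / 3.467×10^-7 = 15.0

Ω = 15.0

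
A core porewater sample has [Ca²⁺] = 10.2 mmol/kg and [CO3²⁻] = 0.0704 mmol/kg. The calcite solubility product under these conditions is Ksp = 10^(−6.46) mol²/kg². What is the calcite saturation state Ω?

Ksp = 10^(−6.46) = 3.467×10^-7
Ω = [Ca²⁺][CO3²⁻]/Ksp = (10.2×10^-3)(0.0704×10^-3) / 3.467×10^-7 = 2.07

Ω = 2.07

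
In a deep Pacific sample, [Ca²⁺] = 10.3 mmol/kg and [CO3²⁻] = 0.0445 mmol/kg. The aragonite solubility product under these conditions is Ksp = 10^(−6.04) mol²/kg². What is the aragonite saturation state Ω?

Ksp = 10^(−6.04) = 9.120×10^-7
Ω = [Ca²⁺][CO3²⁻]/Ksp = (10.3×10^-3)(0.0445×10^-3) / 9.120×10^-7 = 0.503

Ω = 0.503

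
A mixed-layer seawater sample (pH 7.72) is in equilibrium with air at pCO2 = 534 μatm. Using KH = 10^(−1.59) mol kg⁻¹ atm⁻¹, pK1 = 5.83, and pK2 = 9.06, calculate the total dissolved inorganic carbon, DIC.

DIC = 1.13 mmol/kg

[CO2*] = KH · pCO2 = 10^(−1.59) × 534×10^-6 = 1.373×10^-5 mol/kg
α₀ = 1/(1 + K1/[H⁺] + K1K2/[H⁺]²) = 1/(1 + 10^+1.89 + 10^+0.55) = 0.01217
DIC = [CO2*]/α₀ = 1.373×10^-5 / 0.01217 = 1.13 mmol/kg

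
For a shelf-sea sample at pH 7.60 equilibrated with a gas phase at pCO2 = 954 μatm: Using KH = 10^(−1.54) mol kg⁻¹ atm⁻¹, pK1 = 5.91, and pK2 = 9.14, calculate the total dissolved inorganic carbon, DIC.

DIC = 1.41 mmol/kg

[CO2*] = KH · pCO2 = 10^(−1.54) × 954×10^-6 = 2.751×10^-5 mol/kg
α₀ = 1/(1 + K1/[H⁺] + K1K2/[H⁺]²) = 1/(1 + 10^+1.69 + 10^+0.15) = 0.01946
DIC = [CO2*]/α₀ = 2.751×10^-5 / 0.01946 = 1.41 mmol/kg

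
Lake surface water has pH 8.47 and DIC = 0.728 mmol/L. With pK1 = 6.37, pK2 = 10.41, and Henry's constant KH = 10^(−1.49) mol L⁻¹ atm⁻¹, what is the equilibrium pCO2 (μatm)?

pCO2 = 175 μatm

α₀ = 1 / (1 + K1/[H⁺] + K1K2/[H⁺]²) = 1 / (1 + 10^+2.10 + 10^+0.16)
   = 1 / (1 + 125.89 + 1.4454) = 1/128.34 = 0.007792
[CO2*] = α₀ × DIC = 0.007792 × 0.728 = 0.005673 mmol/L = 5.673 μmol/L
pCO2 = [CO2*]/KH = 5.673×10^-6 / 3.236×10^-2 = 175 μatm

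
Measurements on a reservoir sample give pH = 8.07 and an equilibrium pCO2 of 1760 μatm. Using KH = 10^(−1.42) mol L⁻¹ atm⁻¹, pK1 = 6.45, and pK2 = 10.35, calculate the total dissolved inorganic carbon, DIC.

DIC = 2.87 mmol/L

[CO2*] = KH · pCO2 = 10^(−1.42) × 1760×10^-6 = 6.691×10^-5 mol/L
α₀ = 1/(1 + K1/[H⁺] + K1K2/[H⁺]²) = 1/(1 + 10^+1.62 + 10^-0.66) = 0.02331
DIC = [CO2*]/α₀ = 6.691×10^-5 / 0.02331 = 2.87 mmol/L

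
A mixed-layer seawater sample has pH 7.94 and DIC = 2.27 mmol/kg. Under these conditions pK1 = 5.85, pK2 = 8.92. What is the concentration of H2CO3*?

α₀ = 1 / (1 + K1/[H⁺] + K1K2/[H⁺]²) = 1 / (1 + 10^+2.09 + 10^+1.11)
   = 1 / (1 + 123.03 + 12.882) = 1/136.91 = 0.007304
[CO2*] = α₀ × DIC = 0.007304 × 2.27 = 0.0166 mmol/kg = 16.6 μmol/kg

[CO2*] = 16.6 μmol/kg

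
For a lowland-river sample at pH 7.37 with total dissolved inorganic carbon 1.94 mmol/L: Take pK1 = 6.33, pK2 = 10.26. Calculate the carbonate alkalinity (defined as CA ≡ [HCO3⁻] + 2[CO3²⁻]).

CA = [HCO3⁻] + 2[CO3²⁻] = (α₁ + 2α₂)·DIC
At pH 7.37: [H⁺]/K1 = 10^-1.04 = 0.091201, K2/[H⁺] = 10^-2.89 = 0.0012882
α₁ = 1/(1 + 0.091201 + 0.0012882) = 1/1.0925 = 0.9153; α₂ = α₁·K2/[H⁺] = 0.001179
α₁ + 2α₂ = 0.9177
CA = 0.9177 × 1.94 = 1.78 mmol/L

CA = 1.78 mmol/L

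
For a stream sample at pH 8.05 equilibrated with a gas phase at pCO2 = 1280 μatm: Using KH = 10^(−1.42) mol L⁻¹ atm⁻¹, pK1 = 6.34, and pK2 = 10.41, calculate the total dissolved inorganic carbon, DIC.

DIC = 2.56 mmol/L

[CO2*] = KH · pCO2 = 10^(−1.42) × 1280×10^-6 = 4.866×10^-5 mol/L
α₀ = 1/(1 + K1/[H⁺] + K1K2/[H⁺]²) = 1/(1 + 10^+1.71 + 10^-0.65) = 0.01904
DIC = [CO2*]/α₀ = 4.866×10^-5 / 0.01904 = 2.56 mmol/L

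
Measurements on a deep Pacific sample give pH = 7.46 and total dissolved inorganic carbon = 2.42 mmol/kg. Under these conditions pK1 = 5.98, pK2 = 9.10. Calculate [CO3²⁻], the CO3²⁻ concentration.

[CO3²⁻] = 0.0525 mmol/kg

α₂ = 1 / (1 + [H⁺]/K2 + [H⁺]²/(K1K2)) = 1 / (1 + 10^+1.64 + 10^+0.16)
   = 1 / (1 + 43.652 + 1.4454) = 1/46.097 = 0.02169
[CO3²⁻] = α₂ × DIC = 0.02169 × 2.42 = 0.0525 mmol/kg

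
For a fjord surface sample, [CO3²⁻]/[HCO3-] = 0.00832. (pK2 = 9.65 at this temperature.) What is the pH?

From K2 = [H⁺][CO3²⁻]/[HCO3-]:  pH = pK2 + log₁₀([CO3²⁻]/[HCO3-])
log₁₀(0.00832) = -2.080
pH = 9.65 + (-2.080) = 7.57

pH = 7.57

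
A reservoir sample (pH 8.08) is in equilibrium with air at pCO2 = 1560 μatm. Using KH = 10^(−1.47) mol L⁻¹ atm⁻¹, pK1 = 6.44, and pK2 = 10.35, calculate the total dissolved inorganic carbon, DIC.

DIC = 2.37 mmol/L

[CO2*] = KH · pCO2 = 10^(−1.47) × 1560×10^-6 = 5.286×10^-5 mol/L
α₀ = 1/(1 + K1/[H⁺] + K1K2/[H⁺]²) = 1/(1 + 10^+1.64 + 10^-0.63) = 0.02228
DIC = [CO2*]/α₀ = 5.286×10^-5 / 0.02228 = 2.37 mmol/L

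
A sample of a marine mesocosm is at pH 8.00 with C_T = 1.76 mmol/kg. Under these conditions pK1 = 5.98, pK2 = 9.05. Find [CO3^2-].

α₂ = 1 / (1 + [H⁺]/K2 + [H⁺]²/(K1K2)) = 1 / (1 + 10^+1.05 + 10^-0.97)
   = 1 / (1 + 11.220 + 0.10715) = 1/12.327 = 0.08112
[CO3²⁻] = α₂ × DIC = 0.08112 × 1.76 = 0.143 mmol/kg

[CO3²⁻] = 0.143 mmol/kg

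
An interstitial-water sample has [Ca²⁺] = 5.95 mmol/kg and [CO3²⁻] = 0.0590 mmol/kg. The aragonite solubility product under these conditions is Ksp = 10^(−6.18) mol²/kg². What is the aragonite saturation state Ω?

Ksp = 10^(−6.18) = 6.607×10^-7
Ω = [Ca²⁺][CO3²⁻]/Ksp = (5.95×10^-3)(0.0590×10^-3) / 6.607×10^-7 = 0.531

Ω = 0.531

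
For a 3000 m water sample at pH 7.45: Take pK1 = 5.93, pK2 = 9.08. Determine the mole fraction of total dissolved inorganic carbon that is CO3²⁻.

α₂ = 1 / (1 + [H⁺]/K2 + [H⁺]²/(K1K2)) = 1 / (1 + 10^+1.63 + 10^+0.11)
   = 1 / (1 + 42.658 + 1.2882) = 1/44.946 = 0.02225

α₂ = 0.0222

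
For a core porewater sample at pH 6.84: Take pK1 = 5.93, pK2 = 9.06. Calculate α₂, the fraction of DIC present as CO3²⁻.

α₂ = 0.00534

α₂ = 1 / (1 + [H⁺]/K2 + [H⁺]²/(K1K2)) = 1 / (1 + 10^+2.22 + 10^+1.31)
   = 1 / (1 + 165.96 + 20.417) = 1/187.38 = 0.005337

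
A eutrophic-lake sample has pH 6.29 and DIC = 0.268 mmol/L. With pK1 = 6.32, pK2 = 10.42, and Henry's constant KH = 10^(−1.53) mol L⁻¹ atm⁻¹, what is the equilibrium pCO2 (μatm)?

α₀ = 1 / (1 + K1/[H⁺] + K1K2/[H⁺]²) = 1 / (1 + 10^-0.03 + 10^-4.16)
   = 1 / (1 + 0.93325 + 6.9183×10^-5) = 1/1.9333 = 0.5172
[CO2*] = α₀ × DIC = 0.5172 × 0.268 = 0.1386 mmol/L
pCO2 = [CO2*]/KH = 1.386×10^-4 / 2.951×10^-2 = 4700 μatm

pCO2 = 4700 μatm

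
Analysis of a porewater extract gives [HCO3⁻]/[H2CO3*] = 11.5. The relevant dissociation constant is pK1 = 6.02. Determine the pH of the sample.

pH = 7.08

From K1 = [H⁺][HCO3⁻]/[H2CO3*]:  pH = pK1 + log₁₀([HCO3⁻]/[H2CO3*])
log₁₀(11.5) = +1.061
pH = 6.02 + (+1.061) = 7.08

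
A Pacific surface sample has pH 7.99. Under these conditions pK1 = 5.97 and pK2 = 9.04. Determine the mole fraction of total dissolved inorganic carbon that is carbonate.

α₂ = 1 / (1 + [H⁺]/K2 + [H⁺]²/(K1K2)) = 1 / (1 + 10^+1.05 + 10^-0.97)
   = 1 / (1 + 11.220 + 0.10715) = 1/12.327 = 0.08112

α₂ = 0.0811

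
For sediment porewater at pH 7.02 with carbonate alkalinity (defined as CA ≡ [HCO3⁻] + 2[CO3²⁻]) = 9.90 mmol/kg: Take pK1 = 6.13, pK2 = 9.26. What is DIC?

DIC = 11.1 mmol/kg

CA = [HCO3⁻] + 2[CO3²⁻] = (α₁ + 2α₂)·DIC
At pH 7.02: [H⁺]/K1 = 10^-0.89 = 0.12882, K2/[H⁺] = 10^-2.24 = 0.0057544
α₁ = 1/(1 + 0.12882 + 0.0057544) = 1/1.1346 = 0.8814; α₂ = α₁·K2/[H⁺] = 0.005072
α₁ + 2α₂ = 0.8915
DIC = CA / (α₁ + 2α₂) = 9.90 / 0.8915 = 11.1 mmol/kg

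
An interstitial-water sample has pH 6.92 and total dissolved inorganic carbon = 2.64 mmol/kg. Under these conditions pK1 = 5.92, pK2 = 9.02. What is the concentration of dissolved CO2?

α₀ = 1 / (1 + K1/[H⁺] + K1K2/[H⁺]²) = 1 / (1 + 10^+1.00 + 10^-1.10)
   = 1 / (1 + 10.000 + 0.079433) = 1/11.079 = 0.09026
[CO2*] = α₀ × DIC = 0.09026 × 2.64 = 0.238 mmol/kg

[CO2*] = 0.238 mmol/kg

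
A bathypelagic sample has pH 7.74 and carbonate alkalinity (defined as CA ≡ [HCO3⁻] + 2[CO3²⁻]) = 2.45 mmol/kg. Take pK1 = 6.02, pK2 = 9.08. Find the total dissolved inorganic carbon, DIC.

DIC = 2.39 mmol/kg

CA = [HCO3⁻] + 2[CO3²⁻] = (α₁ + 2α₂)·DIC
At pH 7.74: [H⁺]/K1 = 10^-1.72 = 0.019055, K2/[H⁺] = 10^-1.34 = 0.045709
α₁ = 1/(1 + 0.019055 + 0.045709) = 1/1.0648 = 0.9392; α₂ = α₁·K2/[H⁺] = 0.04293
α₁ + 2α₂ = 1.0250
DIC = CA / (α₁ + 2α₂) = 2.45 / 1.0250 = 2.39 mmol/kg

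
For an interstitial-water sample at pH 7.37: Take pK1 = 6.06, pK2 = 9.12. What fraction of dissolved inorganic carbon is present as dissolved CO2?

α₀ = 0.0459

α₀ = 1 / (1 + K1/[H⁺] + K1K2/[H⁺]²) = 1 / (1 + 10^+1.31 + 10^-0.44)
   = 1 / (1 + 20.417 + 0.36308) = 1/21.780 = 0.04591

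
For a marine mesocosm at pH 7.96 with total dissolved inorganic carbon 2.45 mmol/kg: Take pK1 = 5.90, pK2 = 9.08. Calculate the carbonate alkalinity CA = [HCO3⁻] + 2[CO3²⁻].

CA = [HCO3⁻] + 2[CO3²⁻] = (α₁ + 2α₂)·DIC
At pH 7.96: [H⁺]/K1 = 10^-2.06 = 0.0087096, K2/[H⁺] = 10^-1.12 = 0.075858
α₁ = 1/(1 + 0.0087096 + 0.075858) = 1/1.0846 = 0.9220; α₂ = α₁·K2/[H⁺] = 0.06994
α₁ + 2α₂ = 1.0619
CA = 1.0619 × 2.45 = 2.60 mmol/kg

CA = 2.60 mmol/kg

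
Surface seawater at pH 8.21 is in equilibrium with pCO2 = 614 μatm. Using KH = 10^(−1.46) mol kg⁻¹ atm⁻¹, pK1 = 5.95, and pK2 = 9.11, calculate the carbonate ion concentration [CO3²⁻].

[CO3²⁻] = 0.488 mmol/kg

[CO2*] = KH · pCO2 = 10^(−1.46) × 614×10^-6 = 2.129×10^-5 mol/kg
α₀ = 1/(1 + K1/[H⁺] + K1K2/[H⁺]²) = 1/(1 + 10^+2.26 + 10^+1.36) = 0.004857
DIC = [CO2*]/α₀ = 2.129×10^-5 / 0.004857 = 4.383 mmol/kg
[CO3²⁻] = α₂·DIC; α₂ = 0.1113, so [CO3²⁻] = 0.1113 × 4.383 = 0.488 mmol/kg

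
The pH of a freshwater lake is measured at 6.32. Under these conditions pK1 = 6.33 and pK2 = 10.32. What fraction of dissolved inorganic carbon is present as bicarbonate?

α₁ = 0.494

α₁ = 1 / (1 + [H⁺]/K1 + K2/[H⁺]) = 1 / (1 + 10^+0.01 + 10^-4.00)
   = 1 / (1 + 1.0233 + 0.00010000) = 1/2.0234 = 0.4942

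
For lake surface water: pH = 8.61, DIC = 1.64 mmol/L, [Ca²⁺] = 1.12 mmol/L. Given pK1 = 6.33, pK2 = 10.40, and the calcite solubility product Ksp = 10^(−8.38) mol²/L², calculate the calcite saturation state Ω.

α₂ = 1 / (1 + [H⁺]/K2 + [H⁺]²/(K1K2)) = 1 / (1 + 10^+1.79 + 10^-0.49)
   = 1 / (1 + 61.660 + 0.32359) = 1/62.983 = 0.01588
[CO3²⁻] = α₂ × DIC = 0.01588 × 1.64 = 0.02604 mmol/L
Ksp = 10^(−8.38) = 4.169×10^-9
Ω = [Ca²⁺][CO3²⁻]/Ksp = (1.12×10^-3)(2.604×10^-5) / 4.169×10^-9 = 7.00

Ω = 7.00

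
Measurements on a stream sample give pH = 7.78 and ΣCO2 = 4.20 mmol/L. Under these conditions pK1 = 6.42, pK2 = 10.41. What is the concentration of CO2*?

[CO2*] = 0.175 mmol/L

α₀ = 1 / (1 + K1/[H⁺] + K1K2/[H⁺]²) = 1 / (1 + 10^+1.36 + 10^-1.27)
   = 1 / (1 + 22.909 + 0.053703) = 1/23.962 = 0.04173
[CO2*] = α₀ × DIC = 0.04173 × 4.20 = 0.175 mmol/L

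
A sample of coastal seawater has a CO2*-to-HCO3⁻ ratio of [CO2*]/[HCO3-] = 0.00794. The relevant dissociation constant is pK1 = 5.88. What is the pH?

pH = 7.98

From K1 = [H⁺][HCO3-]/[CO2*]:  pH = pK1 − log₁₀([CO2*]/[HCO3-])
log₁₀(0.00794) = -2.100
pH = 5.88 − (-2.100) = 7.98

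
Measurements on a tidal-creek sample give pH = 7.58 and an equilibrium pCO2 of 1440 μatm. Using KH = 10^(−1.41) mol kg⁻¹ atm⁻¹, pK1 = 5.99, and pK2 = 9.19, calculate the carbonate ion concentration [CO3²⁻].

[CO2*] = KH · pCO2 = 10^(−1.41) × 1440×10^-6 = 5.602×10^-5 mol/kg
α₀ = 1/(1 + K1/[H⁺] + K1K2/[H⁺]²) = 1/(1 + 10^+1.59 + 10^-0.02) = 0.02447
DIC = [CO2*]/α₀ = 5.602×10^-5 / 0.02447 = 2.289 mmol/kg
[CO3²⁻] = α₂·DIC; α₂ = 0.02337, so [CO3²⁻] = 0.02337 × 2.289 = 0.0535 mmol/kg

[CO3²⁻] = 0.0535 mmol/kg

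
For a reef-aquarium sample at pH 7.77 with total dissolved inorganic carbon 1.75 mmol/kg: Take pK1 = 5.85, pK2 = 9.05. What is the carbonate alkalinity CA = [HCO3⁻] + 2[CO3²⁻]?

CA = 1.82 mmol/kg

CA = [HCO3⁻] + 2[CO3²⁻] = (α₁ + 2α₂)·DIC
At pH 7.77: [H⁺]/K1 = 10^-1.92 = 0.012023, K2/[H⁺] = 10^-1.28 = 0.052481
α₁ = 1/(1 + 0.012023 + 0.052481) = 1/1.0645 = 0.9394; α₂ = α₁·K2/[H⁺] = 0.04930
α₁ + 2α₂ = 1.0380
CA = 1.0380 × 1.75 = 1.82 mmol/kg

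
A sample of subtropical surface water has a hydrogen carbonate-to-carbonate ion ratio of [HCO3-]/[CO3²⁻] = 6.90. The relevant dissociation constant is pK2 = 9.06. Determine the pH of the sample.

From K2 = [H⁺][CO3²⁻]/[HCO3-]:  pH = pK2 − log₁₀([HCO3-]/[CO3²⁻])
log₁₀(6.90) = +0.839
pH = 9.06 − (+0.839) = 8.22

pH = 8.22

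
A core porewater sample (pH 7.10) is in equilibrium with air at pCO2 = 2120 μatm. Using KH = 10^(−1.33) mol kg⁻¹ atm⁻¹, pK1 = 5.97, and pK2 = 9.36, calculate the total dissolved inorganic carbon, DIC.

DIC = 1.44 mmol/kg

[CO2*] = KH · pCO2 = 10^(−1.33) × 2120×10^-6 = 9.916×10^-5 mol/kg
α₀ = 1/(1 + K1/[H⁺] + K1K2/[H⁺]²) = 1/(1 + 10^+1.13 + 10^-1.13) = 0.06866
DIC = [CO2*]/α₀ = 9.916×10^-5 / 0.06866 = 1.44 mmol/kg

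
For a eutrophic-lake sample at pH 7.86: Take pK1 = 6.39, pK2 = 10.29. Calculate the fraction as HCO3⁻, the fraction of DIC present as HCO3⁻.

α₁ = 1 / (1 + [H⁺]/K1 + K2/[H⁺]) = 1 / (1 + 10^-1.47 + 10^-2.43)
   = 1 / (1 + 0.033884 + 0.0037154) = 1/1.0376 = 0.9638

α₁ = 0.964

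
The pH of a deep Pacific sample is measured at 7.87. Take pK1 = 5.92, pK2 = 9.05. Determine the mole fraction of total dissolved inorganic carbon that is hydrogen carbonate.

α₁ = 1 / (1 + [H⁺]/K1 + K2/[H⁺]) = 1 / (1 + 10^-1.95 + 10^-1.18)
   = 1 / (1 + 0.011220 + 0.066069) = 1/1.0773 = 0.9283

α₁ = 0.928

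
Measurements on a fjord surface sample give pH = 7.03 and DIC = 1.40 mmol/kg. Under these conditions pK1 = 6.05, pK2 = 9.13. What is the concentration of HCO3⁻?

α₁ = 1 / (1 + [H⁺]/K1 + K2/[H⁺]) = 1 / (1 + 10^-0.98 + 10^-2.10)
   = 1 / (1 + 0.10471 + 0.0079433) = 1/1.1127 = 0.8988
[HCO3⁻] = α₁ × DIC = 0.8988 × 1.40 = 1.26 mmol/kg

[HCO3⁻] = 1.26 mmol/kg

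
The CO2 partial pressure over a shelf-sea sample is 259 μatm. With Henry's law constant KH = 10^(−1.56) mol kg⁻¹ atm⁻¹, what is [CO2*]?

KH = 10^(−1.56) = 2.754×10^-2 mol kg⁻¹ atm⁻¹
[CO2*] = KH · pCO2 = 2.754×10^-2 × 259×10^-6 atm = 7.13×10^-6 mol/kg

[CO2*] = 7.13 μmol/kg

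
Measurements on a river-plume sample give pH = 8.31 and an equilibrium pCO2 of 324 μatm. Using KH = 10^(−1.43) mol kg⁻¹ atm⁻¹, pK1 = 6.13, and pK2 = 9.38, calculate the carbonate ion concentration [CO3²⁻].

[CO2*] = KH · pCO2 = 10^(−1.43) × 324×10^-6 = 1.204×10^-5 mol/kg
α₀ = 1/(1 + K1/[H⁺] + K1K2/[H⁺]²) = 1/(1 + 10^+2.18 + 10^+1.11) = 0.006052
DIC = [CO2*]/α₀ = 1.204×10^-5 / 0.006052 = 1.989 mmol/kg
[CO3²⁻] = α₂·DIC; α₂ = 0.07796, so [CO3²⁻] = 0.07796 × 1.989 = 0.155 mmol/kg

[CO3²⁻] = 0.155 mmol/kg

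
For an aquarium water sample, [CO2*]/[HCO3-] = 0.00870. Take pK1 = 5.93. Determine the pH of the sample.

pH = 7.99

From K1 = [H⁺][HCO3-]/[CO2*]:  pH = pK1 − log₁₀([CO2*]/[HCO3-])
log₁₀(0.00870) = -2.060
pH = 5.93 − (-2.060) = 7.99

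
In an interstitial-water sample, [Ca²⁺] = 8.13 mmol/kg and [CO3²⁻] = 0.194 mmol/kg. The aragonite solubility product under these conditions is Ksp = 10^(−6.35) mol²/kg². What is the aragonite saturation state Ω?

Ksp = 10^(−6.35) = 4.467×10^-7
Ω = [Ca²⁺][CO3²⁻]/Ksp = (8.13×10^-3)(0.194×10^-3) / 4.467×10^-7 = 3.53

Ω = 3.53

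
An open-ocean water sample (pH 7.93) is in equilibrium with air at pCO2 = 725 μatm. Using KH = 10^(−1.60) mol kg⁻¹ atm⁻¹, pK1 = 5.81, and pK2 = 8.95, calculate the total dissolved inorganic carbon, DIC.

[CO2*] = KH · pCO2 = 10^(−1.60) × 725×10^-6 = 1.821×10^-5 mol/kg
α₀ = 1/(1 + K1/[H⁺] + K1K2/[H⁺]²) = 1/(1 + 10^+2.12 + 10^+1.10) = 0.006877
DIC = [CO2*]/α₀ = 1.821×10^-5 / 0.006877 = 2.65 mmol/kg

DIC = 2.65 mmol/kg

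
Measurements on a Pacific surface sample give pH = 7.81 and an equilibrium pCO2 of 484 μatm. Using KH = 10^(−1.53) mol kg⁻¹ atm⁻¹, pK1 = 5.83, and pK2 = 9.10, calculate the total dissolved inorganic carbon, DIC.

[CO2*] = KH · pCO2 = 10^(−1.53) × 484×10^-6 = 1.428×10^-5 mol/kg
α₀ = 1/(1 + K1/[H⁺] + K1K2/[H⁺]²) = 1/(1 + 10^+1.98 + 10^+0.69) = 0.009862
DIC = [CO2*]/α₀ = 1.428×10^-5 / 0.009862 = 1.45 mmol/kg

DIC = 1.45 mmol/kg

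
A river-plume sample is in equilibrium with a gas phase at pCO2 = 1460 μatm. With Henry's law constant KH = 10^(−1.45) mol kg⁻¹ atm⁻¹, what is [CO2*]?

KH = 10^(−1.45) = 3.548×10^-2 mol kg⁻¹ atm⁻¹
[CO2*] = KH · pCO2 = 3.548×10^-2 × 1460×10^-6 atm = 5.18×10^-5 mol/kg

[CO2*] = 51.8 μmol/kg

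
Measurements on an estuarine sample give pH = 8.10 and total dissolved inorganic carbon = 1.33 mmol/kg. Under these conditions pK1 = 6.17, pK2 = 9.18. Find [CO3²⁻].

[CO3²⁻] = 0.101 mmol/kg

α₂ = 1 / (1 + [H⁺]/K2 + [H⁺]²/(K1K2)) = 1 / (1 + 10^+1.08 + 10^-0.85)
   = 1 / (1 + 12.023 + 0.14125) = 1/13.164 = 0.07597
[CO3²⁻] = α₂ × DIC = 0.07597 × 1.33 = 0.101 mmol/kg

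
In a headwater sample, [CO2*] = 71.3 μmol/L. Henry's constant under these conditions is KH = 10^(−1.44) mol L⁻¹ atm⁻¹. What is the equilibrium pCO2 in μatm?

pCO2 = 1960 μatm

KH = 10^(−1.44) = 3.631×10^-2 mol L⁻¹ atm⁻¹
pCO2 = [CO2*]/KH = 71.3×10^-6 / 3.631×10^-2 = 1.96×10^-3 atm = 1960 μatm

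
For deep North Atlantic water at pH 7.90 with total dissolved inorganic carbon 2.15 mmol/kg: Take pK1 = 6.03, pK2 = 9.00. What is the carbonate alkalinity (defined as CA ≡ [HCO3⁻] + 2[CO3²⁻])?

CA = [HCO3⁻] + 2[CO3²⁻] = (α₁ + 2α₂)·DIC
At pH 7.90: [H⁺]/K1 = 10^-1.87 = 0.013490, K2/[H⁺] = 10^-1.10 = 0.079433
α₁ = 1/(1 + 0.013490 + 0.079433) = 1/1.0929 = 0.9150; α₂ = α₁·K2/[H⁺] = 0.07268
α₁ + 2α₂ = 1.0603
CA = 1.0603 × 2.15 = 2.28 mmol/kg

CA = 2.28 mmol/kg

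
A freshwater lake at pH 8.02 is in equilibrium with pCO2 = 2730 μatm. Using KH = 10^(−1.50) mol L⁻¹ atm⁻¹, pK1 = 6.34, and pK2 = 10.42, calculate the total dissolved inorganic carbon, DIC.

[CO2*] = KH · pCO2 = 10^(−1.50) × 2730×10^-6 = 8.633×10^-5 mol/L
α₀ = 1/(1 + K1/[H⁺] + K1K2/[H⁺]²) = 1/(1 + 10^+1.68 + 10^-0.72) = 0.02039
DIC = [CO2*]/α₀ = 8.633×10^-5 / 0.02039 = 4.23 mmol/L

DIC = 4.23 mmol/L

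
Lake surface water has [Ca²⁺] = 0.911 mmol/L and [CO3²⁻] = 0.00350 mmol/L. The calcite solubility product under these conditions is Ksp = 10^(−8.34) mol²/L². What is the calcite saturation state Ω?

Ω = 0.698

Ksp = 10^(−8.34) = 4.571×10^-9
Ω = [Ca²⁺][CO3²⁻]/Ksp = (0.911×10^-3)(0.00350×10^-3) / 4.571×10^-9 = 0.698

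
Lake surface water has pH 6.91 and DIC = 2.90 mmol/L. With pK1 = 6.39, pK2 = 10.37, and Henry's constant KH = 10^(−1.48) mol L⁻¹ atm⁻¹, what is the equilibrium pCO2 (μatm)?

pCO2 = 2.03×10^4 μatm

α₀ = 1 / (1 + K1/[H⁺] + K1K2/[H⁺]²) = 1 / (1 + 10^+0.52 + 10^-2.94)
   = 1 / (1 + 3.3113 + 0.0011482) = 1/4.3125 = 0.2319
[CO2*] = α₀ × DIC = 0.2319 × 2.90 = 0.6725 mmol/L
pCO2 = [CO2*]/KH = 6.725×10^-4 / 3.311×10^-2 = 2.03×10^4 μatm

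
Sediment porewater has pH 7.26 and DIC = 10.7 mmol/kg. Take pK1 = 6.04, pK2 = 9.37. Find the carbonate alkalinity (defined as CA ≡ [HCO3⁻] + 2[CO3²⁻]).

CA = 10.2 mmol/kg

CA = [HCO3⁻] + 2[CO3²⁻] = (α₁ + 2α₂)·DIC
At pH 7.26: [H⁺]/K1 = 10^-1.22 = 0.060256, K2/[H⁺] = 10^-2.11 = 0.0077625
α₁ = 1/(1 + 0.060256 + 0.0077625) = 1/1.0680 = 0.9363; α₂ = α₁·K2/[H⁺] = 0.007268
α₁ + 2α₂ = 0.9508
CA = 0.9508 × 10.7 = 10.2 mmol/kg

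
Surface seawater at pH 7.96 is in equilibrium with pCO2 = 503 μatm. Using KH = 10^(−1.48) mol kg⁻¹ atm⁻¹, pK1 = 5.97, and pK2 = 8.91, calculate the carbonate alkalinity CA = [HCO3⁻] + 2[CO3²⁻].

CA = 1.99 mmol/kg

[CO2*] = KH · pCO2 = 10^(−1.48) × 503×10^-6 = 1.666×10^-5 mol/kg
α₀ = 1/(1 + K1/[H⁺] + K1K2/[H⁺]²) = 1/(1 + 10^+1.99 + 10^+1.04) = 0.009117
DIC = [CO2*]/α₀ = 1.666×10^-5 / 0.009117 = 1.827 mmol/kg
CA = (α₁ + 2α₂)·DIC = (0.8909 + 2×0.09996) × 1.827 = 1.99 mmol/kg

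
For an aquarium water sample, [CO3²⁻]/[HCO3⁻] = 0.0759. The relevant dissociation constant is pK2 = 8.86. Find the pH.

From K2 = [H⁺][CO3²⁻]/[HCO3⁻]:  pH = pK2 + log₁₀([CO3²⁻]/[HCO3⁻])
log₁₀(0.0759) = -1.120
pH = 8.86 + (-1.120) = 7.74

pH = 7.74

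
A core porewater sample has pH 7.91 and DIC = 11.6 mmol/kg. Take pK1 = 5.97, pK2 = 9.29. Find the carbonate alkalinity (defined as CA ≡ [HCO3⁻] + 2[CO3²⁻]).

CA = [HCO3⁻] + 2[CO3²⁻] = (α₁ + 2α₂)·DIC
At pH 7.91: [H⁺]/K1 = 10^-1.94 = 0.011482, K2/[H⁺] = 10^-1.38 = 0.041687
α₁ = 1/(1 + 0.011482 + 0.041687) = 1/1.0532 = 0.9495; α₂ = α₁·K2/[H⁺] = 0.03958
α₁ + 2α₂ = 1.0287
CA = 1.0287 × 11.6 = 11.9 mmol/kg

CA = 11.9 mmol/kg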